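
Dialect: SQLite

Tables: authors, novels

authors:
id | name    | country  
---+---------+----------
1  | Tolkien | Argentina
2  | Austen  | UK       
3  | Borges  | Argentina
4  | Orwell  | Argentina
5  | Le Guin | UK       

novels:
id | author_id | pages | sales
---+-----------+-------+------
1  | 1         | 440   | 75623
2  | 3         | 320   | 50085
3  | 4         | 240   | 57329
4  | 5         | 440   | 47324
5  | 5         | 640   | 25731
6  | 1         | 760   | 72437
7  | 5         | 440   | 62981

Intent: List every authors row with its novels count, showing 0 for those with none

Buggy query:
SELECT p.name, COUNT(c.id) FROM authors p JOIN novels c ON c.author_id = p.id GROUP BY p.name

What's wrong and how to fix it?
Bug: INNER JOIN drops authors rows that have no matching novels rows

Fix: Use LEFT JOIN so parents without children still appear (COUNT(c.id) gives 0)

Corrected query:
SELECT p.name, COUNT(c.id) FROM authors p LEFT JOIN novels c ON c.author_id = p.id GROUP BY p.name

Result:
name    | COUNT(c.id)
--------+------------
Austen  | 0          
Borges  | 1          
Le Guin | 3          
Orwell  | 1          
Tolkien | 2          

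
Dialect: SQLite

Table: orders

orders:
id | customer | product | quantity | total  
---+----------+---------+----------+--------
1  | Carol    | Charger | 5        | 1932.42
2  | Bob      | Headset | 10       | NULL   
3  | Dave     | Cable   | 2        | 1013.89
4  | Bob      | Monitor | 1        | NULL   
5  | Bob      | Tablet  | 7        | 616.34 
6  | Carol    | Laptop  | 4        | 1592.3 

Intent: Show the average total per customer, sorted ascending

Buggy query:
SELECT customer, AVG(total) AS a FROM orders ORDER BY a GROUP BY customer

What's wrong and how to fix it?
Bug: GROUP BY must precede ORDER BY

Fix: Reorder: SELECT … FROM … GROUP BY … ORDER BY …

Corrected query:
SELECT customer, AVG(total) AS a FROM orders GROUP BY customer ORDER BY a

Result:
customer | a      
---------+--------
Bob      | 616.34 
Dave     | 1013.89
Carol    | 1762.36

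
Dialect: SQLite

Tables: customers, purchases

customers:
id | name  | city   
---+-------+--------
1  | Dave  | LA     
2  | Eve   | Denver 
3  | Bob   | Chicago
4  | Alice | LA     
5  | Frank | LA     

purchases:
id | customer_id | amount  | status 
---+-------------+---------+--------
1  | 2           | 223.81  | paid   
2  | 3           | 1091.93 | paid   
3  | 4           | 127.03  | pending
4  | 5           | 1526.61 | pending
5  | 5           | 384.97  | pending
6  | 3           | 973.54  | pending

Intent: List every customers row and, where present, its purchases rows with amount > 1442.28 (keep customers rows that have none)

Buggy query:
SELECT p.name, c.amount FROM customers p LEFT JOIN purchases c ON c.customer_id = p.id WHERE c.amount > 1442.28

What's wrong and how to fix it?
Bug: A WHERE condition on the right-hand table after LEFT JOIN drops unmatched parents

Fix: Move the right-table condition into the ON clause so unmatched parents are kept

Corrected query:
SELECT p.name, c.amount FROM customers p LEFT JOIN purchases c ON c.customer_id = p.id AND c.amount > 1442.28

Result:
name  | amount 
------+--------
Dave  | NULL   
Eve   | NULL   
Bob   | NULL   
Alice | NULL   
Frank | 1526.61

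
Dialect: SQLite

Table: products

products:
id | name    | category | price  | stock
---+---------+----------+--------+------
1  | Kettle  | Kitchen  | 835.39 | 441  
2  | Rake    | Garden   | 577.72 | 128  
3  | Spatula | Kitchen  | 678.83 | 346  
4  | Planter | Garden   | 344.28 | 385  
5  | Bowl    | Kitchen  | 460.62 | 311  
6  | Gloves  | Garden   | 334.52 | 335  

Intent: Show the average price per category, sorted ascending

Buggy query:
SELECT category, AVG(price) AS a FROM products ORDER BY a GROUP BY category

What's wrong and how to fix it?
Bug: ORDER BY appears before GROUP BY; SQL clause order requires GROUP BY first

Fix: Reorder: SELECT … FROM … GROUP BY … ORDER BY …

Corrected query:
SELECT category, AVG(price) AS a FROM products GROUP BY category ORDER BY a

Result:
category | a     
---------+-------
Garden   | 418.84
Kitchen  | 658.28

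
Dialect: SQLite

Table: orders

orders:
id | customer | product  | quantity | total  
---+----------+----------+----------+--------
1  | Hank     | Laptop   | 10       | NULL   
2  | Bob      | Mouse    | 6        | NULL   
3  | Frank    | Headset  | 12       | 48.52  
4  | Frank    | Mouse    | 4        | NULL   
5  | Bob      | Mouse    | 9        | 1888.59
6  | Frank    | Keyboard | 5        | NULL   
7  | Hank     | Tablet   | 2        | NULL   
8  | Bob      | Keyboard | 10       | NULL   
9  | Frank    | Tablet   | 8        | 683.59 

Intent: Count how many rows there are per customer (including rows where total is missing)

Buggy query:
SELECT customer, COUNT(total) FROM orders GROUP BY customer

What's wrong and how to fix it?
Bug: COUNT(total) skips NULLs, so groups with missing total are undercounted

Fix: Use COUNT(*) to count all rows regardless of NULL

Corrected query:
SELECT customer, COUNT(*) FROM orders GROUP BY customer

Result:
customer | COUNT(*)
---------+---------
Bob      | 3       
Frank    | 4       
Hank     | 2       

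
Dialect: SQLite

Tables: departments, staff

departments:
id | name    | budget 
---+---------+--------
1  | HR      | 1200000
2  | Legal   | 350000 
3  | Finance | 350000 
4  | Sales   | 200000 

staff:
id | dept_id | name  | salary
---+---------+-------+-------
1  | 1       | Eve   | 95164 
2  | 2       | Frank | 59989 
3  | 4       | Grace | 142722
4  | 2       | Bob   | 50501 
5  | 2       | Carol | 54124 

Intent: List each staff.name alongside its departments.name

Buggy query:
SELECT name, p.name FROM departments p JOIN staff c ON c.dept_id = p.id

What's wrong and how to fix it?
Bug: 'name' exists in both joined tables, so the database can't tell which one is meant

Fix: Qualify the column with its table alias (c.name)

Corrected query:
SELECT c.name, p.name FROM departments p JOIN staff c ON c.dept_id = p.id

Result:
name  | name 
------+------
Eve   | HR   
Frank | Legal
Grace | Sales
Bob   | Legal
Carol | Legal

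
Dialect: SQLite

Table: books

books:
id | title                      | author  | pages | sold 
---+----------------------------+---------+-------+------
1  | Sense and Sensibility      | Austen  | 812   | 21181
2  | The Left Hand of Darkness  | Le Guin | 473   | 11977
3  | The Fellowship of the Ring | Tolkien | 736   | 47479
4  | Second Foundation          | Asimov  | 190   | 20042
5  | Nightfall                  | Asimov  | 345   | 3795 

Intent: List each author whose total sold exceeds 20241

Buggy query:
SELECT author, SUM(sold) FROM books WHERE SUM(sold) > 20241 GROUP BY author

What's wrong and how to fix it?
Bug: WHERE runs before GROUP BY, so aggregates aren't available there

Fix: Use HAVING (which filters groups after aggregation) instead of WHERE

Corrected query:
SELECT author, SUM(sold) FROM books GROUP BY author HAVING SUM(sold) > 20241

Result:
author  | SUM(sold)
--------+----------
Asimov  | 23837    
Austen  | 21181    
Tolkien | 47479    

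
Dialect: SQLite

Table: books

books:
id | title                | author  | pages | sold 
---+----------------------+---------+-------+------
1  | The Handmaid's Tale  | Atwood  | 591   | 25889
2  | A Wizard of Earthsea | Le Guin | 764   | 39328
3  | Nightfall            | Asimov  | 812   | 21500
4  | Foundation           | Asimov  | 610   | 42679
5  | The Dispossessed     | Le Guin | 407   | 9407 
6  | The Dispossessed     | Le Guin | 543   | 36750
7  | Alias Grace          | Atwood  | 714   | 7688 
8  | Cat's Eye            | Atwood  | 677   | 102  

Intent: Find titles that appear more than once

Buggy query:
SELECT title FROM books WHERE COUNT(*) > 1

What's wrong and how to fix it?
Bug: COUNT(*) is an aggregate and cannot be used in WHERE

Fix: GROUP BY title, then filter groups with HAVING COUNT(*) > 1

Corrected query:
SELECT title FROM books GROUP BY title HAVING COUNT(*) > 1

Result:
title           
----------------
The Dispossessed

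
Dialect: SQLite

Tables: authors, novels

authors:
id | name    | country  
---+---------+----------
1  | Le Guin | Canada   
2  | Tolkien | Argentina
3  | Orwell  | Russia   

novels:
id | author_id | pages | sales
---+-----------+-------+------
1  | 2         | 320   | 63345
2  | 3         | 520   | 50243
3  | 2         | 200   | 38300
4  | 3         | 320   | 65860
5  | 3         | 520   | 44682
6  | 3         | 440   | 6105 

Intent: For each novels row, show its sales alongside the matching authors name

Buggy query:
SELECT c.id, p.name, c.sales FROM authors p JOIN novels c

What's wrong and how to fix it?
Bug: JOIN with no ON clause produces a cartesian product; every novels row pairs with every authors row

Fix: Add ON c.author_id = p.id to the JOIN

Corrected query:
SELECT c.id, p.name, c.sales FROM authors p JOIN novels c ON c.author_id = p.id

Result:
id | name    | sales
---+---------+------
1  | Tolkien | 63345
2  | Orwell  | 50243
3  | Tolkien | 38300
4  | Orwell  | 65860
5  | Orwell  | 44682
6  | Orwell  | 6105 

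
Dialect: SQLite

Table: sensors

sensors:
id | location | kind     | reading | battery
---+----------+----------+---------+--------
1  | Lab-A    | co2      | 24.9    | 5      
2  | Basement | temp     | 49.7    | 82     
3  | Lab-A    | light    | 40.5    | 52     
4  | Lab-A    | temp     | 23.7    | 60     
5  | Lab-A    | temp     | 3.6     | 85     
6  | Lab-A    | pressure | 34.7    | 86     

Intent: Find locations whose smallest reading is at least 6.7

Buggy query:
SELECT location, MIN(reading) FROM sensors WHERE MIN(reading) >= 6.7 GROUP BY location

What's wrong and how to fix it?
Bug: Aggregates like MIN are computed per group after WHERE runs

Fix: Use HAVING for the per-group MIN condition

Corrected query:
SELECT location, MIN(reading) FROM sensors GROUP BY location HAVING MIN(reading) >= 6.7

Result:
location | MIN(reading)
---------+-------------
Basement | 49.7        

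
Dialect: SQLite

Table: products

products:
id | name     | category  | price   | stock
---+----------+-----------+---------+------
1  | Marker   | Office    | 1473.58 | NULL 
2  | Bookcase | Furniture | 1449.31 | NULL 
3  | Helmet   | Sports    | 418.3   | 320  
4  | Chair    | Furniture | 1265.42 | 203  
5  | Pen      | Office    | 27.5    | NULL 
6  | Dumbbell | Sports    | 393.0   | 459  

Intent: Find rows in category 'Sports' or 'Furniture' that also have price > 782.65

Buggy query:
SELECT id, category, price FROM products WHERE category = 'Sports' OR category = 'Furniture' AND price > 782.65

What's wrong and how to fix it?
Bug: AND binds tighter than OR, so this parses as category = 'Sports' OR (category = 'Furniture' AND price > 782.65)

Fix: Add parentheses around the OR so the AND applies to both alternatives

Corrected query:
SELECT id, category, price FROM products WHERE (category = 'Sports' OR category = 'Furniture') AND price > 782.65

Result:
id | category  | price  
---+-----------+--------
2  | Furniture | 1449.31
4  | Furniture | 1265.42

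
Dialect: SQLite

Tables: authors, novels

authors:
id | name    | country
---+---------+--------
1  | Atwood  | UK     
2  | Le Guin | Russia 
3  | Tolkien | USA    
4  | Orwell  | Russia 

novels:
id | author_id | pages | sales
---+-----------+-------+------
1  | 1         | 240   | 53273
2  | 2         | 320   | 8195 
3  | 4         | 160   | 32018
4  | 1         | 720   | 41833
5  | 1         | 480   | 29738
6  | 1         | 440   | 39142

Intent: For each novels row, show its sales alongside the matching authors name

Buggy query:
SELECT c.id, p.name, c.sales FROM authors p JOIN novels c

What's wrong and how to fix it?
Bug: Missing join condition: each novels row is matched to all authors rows instead of just its own

Fix: Specify the join condition linking the foreign key to the parent id

Corrected query:
SELECT c.id, p.name, c.sales FROM authors p JOIN novels c ON c.author_id = p.id

Result:
id | name    | sales
---+---------+------
1  | Atwood  | 53273
2  | Le Guin | 8195 
3  | Orwell  | 32018
4  | Atwood  | 41833
5  | Atwood  | 29738
6  | Atwood  | 39142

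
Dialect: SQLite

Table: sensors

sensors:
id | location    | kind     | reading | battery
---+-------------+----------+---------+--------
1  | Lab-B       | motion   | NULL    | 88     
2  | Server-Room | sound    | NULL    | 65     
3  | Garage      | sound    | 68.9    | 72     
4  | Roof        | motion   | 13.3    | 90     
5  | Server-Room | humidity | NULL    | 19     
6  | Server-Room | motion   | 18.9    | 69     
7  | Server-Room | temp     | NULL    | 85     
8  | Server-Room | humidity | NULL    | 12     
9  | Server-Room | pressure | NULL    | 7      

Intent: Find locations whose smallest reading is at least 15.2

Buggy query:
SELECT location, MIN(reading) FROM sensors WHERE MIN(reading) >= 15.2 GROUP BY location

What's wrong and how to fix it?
Bug: MIN() in WHERE is a misuse of aggregate

Fix: Replace WHERE with HAVING after the GROUP BY

Corrected query:
SELECT location, MIN(reading) FROM sensors GROUP BY location HAVING MIN(reading) >= 15.2

Result:
location    | MIN(reading)
------------+-------------
Garage      | 68.9        
Server-Room | 18.9        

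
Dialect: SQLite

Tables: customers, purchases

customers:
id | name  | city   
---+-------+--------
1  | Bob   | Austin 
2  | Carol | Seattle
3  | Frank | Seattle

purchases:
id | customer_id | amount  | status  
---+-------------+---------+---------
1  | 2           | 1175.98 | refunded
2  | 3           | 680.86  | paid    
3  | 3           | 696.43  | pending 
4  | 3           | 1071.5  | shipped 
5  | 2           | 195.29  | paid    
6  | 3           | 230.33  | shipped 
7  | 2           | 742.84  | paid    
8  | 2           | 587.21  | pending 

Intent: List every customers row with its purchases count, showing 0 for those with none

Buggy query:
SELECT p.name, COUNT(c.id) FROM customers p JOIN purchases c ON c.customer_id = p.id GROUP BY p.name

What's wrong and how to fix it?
Bug: An inner join excludes parents with zero children

Fix: Switch to LEFT JOIN to retain unmatched parent rows

Corrected query:
SELECT p.name, COUNT(c.id) FROM customers p LEFT JOIN purchases c ON c.customer_id = p.id GROUP BY p.name

Result:
name  | COUNT(c.id)
------+------------
Bob   | 0          
Carol | 4          
Frank | 4          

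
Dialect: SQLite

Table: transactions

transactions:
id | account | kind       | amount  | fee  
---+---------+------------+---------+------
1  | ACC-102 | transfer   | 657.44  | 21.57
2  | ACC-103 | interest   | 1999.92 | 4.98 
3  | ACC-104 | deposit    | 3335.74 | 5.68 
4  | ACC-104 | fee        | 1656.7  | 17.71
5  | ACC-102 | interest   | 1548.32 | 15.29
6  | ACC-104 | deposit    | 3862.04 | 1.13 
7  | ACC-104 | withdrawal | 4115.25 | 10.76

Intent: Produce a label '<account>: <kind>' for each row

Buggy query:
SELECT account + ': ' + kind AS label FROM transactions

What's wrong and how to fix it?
Bug: '+' is numeric addition; on text columns SQLite converts them to 0 instead of concatenating

Fix: Replace + with || to concatenate text

Corrected query:
SELECT account || ': ' || kind AS label FROM transactions

Result:
label              
-------------------
ACC-102: transfer  
ACC-103: interest  
ACC-104: deposit   
ACC-104: fee       
ACC-102: interest  
ACC-104: deposit   
ACC-104: withdrawal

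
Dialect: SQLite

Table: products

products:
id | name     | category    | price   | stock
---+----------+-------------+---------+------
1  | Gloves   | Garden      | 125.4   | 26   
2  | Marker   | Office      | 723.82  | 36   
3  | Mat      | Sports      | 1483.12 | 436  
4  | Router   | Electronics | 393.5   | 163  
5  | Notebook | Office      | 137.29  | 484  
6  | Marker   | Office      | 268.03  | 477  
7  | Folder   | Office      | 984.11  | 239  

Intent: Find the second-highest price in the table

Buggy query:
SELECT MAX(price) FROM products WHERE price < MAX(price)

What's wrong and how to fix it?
Bug: The inner MAX is an aggregate inside WHERE, which is not allowed

Fix: Put the inner MAX in a scalar subquery

Corrected query:
SELECT MAX(price) FROM products WHERE price < (SELECT MAX(price) FROM products)

Result:
MAX(price)
----------
984.11    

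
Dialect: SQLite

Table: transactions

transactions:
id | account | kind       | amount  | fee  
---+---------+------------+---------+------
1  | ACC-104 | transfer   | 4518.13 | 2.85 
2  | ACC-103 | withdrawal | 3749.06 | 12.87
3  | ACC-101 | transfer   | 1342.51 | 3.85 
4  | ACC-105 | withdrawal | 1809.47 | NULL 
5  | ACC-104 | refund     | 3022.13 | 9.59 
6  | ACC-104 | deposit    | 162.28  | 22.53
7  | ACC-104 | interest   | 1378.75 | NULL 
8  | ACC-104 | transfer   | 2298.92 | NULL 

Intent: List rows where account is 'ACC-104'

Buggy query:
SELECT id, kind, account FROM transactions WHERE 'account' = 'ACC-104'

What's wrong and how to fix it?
Bug: Single quotes denote string literals in SQL; the column name is being compared as a constant string

Fix: Remove the quotes around the column name (or use double quotes for an identifier)

Corrected query:
SELECT id, kind, account FROM transactions WHERE account = 'ACC-104'

Result:
id | kind     | account
---+----------+--------
1  | transfer | ACC-104
5  | refund   | ACC-104
6  | deposit  | ACC-104
7  | interest | ACC-104
8  | transfer | ACC-104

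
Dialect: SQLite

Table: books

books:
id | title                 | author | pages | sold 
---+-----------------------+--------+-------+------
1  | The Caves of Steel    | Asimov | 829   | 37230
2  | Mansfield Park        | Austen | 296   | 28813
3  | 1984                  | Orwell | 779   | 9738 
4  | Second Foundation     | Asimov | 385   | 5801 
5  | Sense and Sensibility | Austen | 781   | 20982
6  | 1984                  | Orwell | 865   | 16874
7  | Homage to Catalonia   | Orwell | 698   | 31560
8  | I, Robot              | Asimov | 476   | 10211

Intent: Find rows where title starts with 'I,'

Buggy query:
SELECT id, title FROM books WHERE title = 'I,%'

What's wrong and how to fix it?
Bug: Wildcards only work with LIKE; '=' treats '%' as a literal character

Fix: Replace '=' with LIKE so 'I,%' is treated as a pattern

Corrected query:
SELECT id, title FROM books WHERE title LIKE 'I,%'

Result:
id | title   
---+---------
8  | I, Robot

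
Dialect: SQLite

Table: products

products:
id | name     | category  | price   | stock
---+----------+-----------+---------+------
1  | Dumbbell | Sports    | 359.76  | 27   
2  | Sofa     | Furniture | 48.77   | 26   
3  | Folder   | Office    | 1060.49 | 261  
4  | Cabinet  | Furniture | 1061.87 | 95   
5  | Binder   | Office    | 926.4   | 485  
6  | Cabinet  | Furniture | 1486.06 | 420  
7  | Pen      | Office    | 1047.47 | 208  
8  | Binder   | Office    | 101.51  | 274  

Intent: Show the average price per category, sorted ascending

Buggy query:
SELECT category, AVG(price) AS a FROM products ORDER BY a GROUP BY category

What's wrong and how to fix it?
Bug: GROUP BY must precede ORDER BY

Fix: Reorder: SELECT … FROM … GROUP BY … ORDER BY …

Corrected query:
SELECT category, AVG(price) AS a FROM products GROUP BY category ORDER BY a

Result:
category  | a         
----------+-----------
Sports    | 359.76    
Office    | 783.9675  
Furniture | 865.566667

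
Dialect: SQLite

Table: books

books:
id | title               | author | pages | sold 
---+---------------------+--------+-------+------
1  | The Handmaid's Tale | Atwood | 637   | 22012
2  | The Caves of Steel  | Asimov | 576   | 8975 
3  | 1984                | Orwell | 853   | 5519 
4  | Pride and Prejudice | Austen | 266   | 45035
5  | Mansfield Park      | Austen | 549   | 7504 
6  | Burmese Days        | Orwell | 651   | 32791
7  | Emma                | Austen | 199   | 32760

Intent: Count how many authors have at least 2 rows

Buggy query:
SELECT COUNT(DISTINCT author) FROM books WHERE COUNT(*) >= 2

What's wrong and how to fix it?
Bug: WHERE filters individual rows, not groups, so a group-level COUNT is invalid there

Fix: Group first with HAVING COUNT(*) >= 2, then COUNT the resulting groups

Corrected query:
SELECT COUNT(*) FROM (SELECT author FROM books GROUP BY author HAVING COUNT(*) >= 2)

Result:
COUNT(*)
--------
2       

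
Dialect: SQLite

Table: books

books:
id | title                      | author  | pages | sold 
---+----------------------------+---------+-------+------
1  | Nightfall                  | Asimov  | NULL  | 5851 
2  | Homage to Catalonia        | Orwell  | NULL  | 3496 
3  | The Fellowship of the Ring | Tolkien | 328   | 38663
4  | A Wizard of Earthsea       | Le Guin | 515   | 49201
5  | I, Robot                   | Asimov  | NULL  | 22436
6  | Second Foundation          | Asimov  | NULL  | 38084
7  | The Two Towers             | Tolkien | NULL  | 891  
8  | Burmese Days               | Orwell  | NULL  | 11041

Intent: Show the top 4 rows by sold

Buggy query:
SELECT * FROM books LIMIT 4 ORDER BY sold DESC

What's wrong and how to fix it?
Bug: ORDER BY cannot follow LIMIT; LIMIT is the final clause

Fix: Swap the clauses: ORDER BY first, then LIMIT

Corrected query:
SELECT * FROM books ORDER BY sold DESC LIMIT 4

Result:
id | title                      | author  | pages | sold 
---+----------------------------+---------+-------+------
4  | A Wizard of Earthsea       | Le Guin | 515   | 49201
3  | The Fellowship of the Ring | Tolkien | 328   | 38663
6  | Second Foundation          | Asimov  | NULL  | 38084
5  | I, Robot                   | Asimov  | NULL  | 22436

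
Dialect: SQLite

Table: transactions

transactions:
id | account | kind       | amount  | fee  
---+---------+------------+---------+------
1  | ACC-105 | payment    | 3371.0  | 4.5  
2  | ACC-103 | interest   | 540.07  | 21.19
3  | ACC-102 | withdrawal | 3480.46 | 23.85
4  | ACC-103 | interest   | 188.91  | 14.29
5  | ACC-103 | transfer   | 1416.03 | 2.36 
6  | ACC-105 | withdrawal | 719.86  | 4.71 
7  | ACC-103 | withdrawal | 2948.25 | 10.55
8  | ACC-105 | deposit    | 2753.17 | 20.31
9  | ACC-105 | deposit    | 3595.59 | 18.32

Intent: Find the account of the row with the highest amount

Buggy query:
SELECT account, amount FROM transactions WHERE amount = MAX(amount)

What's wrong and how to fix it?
Bug: MAX(amount) is an aggregate and cannot be used directly in WHERE

Fix: Use a subquery: WHERE amount = (SELECT MAX(amount) FROM transactions)

Corrected query:
SELECT account, amount FROM transactions WHERE amount = (SELECT MAX(amount) FROM transactions)

Result:
account | amount 
--------+--------
ACC-105 | 3595.59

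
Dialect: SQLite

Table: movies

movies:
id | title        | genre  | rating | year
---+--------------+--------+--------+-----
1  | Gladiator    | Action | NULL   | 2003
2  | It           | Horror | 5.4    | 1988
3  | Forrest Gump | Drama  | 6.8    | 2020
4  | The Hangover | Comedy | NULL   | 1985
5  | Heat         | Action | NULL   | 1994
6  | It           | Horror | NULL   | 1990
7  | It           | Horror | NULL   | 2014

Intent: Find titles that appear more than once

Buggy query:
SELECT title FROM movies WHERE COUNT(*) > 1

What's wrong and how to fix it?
Bug: COUNT(*) is an aggregate and cannot be used in WHERE

Fix: GROUP BY title, then filter groups with HAVING COUNT(*) > 1

Corrected query:
SELECT title FROM movies GROUP BY title HAVING COUNT(*) > 1

Result:
title
-----
It   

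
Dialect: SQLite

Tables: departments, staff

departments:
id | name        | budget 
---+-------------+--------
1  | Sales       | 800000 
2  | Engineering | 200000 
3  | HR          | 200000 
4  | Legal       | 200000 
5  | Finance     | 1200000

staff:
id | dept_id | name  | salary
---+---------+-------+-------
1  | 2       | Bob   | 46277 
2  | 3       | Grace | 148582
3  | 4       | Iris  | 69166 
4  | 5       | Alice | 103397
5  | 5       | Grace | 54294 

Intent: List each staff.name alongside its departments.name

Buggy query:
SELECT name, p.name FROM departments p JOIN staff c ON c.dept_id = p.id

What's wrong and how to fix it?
Bug: Both tables have a 'name' column; the unqualified reference is ambiguous

Fix: Prefix ambiguous columns with the table alias

Corrected query:
SELECT c.name, p.name FROM departments p JOIN staff c ON c.dept_id = p.id

Result:
name  | name       
------+------------
Bob   | Engineering
Grace | HR         
Iris  | Legal      
Alice | Finance    
Grace | Finance    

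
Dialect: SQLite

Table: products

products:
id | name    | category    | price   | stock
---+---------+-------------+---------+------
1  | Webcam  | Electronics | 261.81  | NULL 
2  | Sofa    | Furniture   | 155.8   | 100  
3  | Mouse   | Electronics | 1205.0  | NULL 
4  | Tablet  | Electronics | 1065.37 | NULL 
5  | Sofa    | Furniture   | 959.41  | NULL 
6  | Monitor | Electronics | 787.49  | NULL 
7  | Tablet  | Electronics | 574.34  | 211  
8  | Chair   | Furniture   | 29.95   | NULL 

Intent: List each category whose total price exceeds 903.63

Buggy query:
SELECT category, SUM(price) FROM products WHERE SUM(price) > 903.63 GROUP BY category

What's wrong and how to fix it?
Bug: SUM(price) is an aggregate, but WHERE filters rows before aggregation

Fix: Use HAVING (which filters groups after aggregation) instead of WHERE

Corrected query:
SELECT category, SUM(price) FROM products GROUP BY category HAVING SUM(price) > 903.63

Result:
category    | SUM(price)
------------+-----------
Electronics | 3894.01   
Furniture   | 1145.16   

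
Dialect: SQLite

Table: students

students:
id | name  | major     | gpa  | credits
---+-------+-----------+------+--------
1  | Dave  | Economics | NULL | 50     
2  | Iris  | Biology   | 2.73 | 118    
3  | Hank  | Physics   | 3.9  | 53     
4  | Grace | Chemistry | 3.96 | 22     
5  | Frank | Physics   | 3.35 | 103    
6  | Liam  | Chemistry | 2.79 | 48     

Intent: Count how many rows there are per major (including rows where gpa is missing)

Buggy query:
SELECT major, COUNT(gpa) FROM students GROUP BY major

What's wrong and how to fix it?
Bug: COUNT(gpa) skips NULLs, so groups with missing gpa are undercounted

Fix: Replace COUNT(gpa) with COUNT(*)

Corrected query:
SELECT major, COUNT(*) FROM students GROUP BY major

Result:
major     | COUNT(*)
----------+---------
Biology   | 1       
Chemistry | 2       
Economics | 1       
Physics   | 2       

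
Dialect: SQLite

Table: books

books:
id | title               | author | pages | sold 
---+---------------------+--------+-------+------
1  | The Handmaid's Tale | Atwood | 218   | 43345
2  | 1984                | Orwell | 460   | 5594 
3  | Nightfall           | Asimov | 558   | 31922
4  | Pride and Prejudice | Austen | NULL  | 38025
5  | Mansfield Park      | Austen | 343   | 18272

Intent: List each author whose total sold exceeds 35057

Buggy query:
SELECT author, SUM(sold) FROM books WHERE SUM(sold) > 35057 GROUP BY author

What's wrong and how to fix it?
Bug: Aggregate functions cannot appear in a WHERE clause

Fix: Use HAVING (which filters groups after aggregation) instead of WHERE

Corrected query:
SELECT author, SUM(sold) FROM books GROUP BY author HAVING SUM(sold) > 35057

Result:
author | SUM(sold)
-------+----------
Atwood | 43345    
Austen | 56297    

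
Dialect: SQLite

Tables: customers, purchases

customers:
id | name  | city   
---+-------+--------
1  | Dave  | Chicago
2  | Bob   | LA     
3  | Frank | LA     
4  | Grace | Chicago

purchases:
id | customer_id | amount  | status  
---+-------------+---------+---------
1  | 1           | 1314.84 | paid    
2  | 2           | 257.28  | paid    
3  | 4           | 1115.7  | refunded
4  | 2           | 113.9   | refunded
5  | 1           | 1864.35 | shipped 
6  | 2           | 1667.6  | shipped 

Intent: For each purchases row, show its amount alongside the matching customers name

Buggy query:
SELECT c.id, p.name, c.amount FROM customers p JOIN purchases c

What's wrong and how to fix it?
Bug: Missing join condition: each purchases row is matched to all customers rows instead of just its own

Fix: Specify the join condition linking the foreign key to the parent id

Corrected query:
SELECT c.id, p.name, c.amount FROM customers p JOIN purchases c ON c.customer_id = p.id

Result:
id | name  | amount 
---+-------+--------
1  | Dave  | 1314.84
2  | Bob   | 257.28 
3  | Grace | 1115.7 
4  | Bob   | 113.9  
5  | Dave  | 1864.35
6  | Bob   | 1667.6 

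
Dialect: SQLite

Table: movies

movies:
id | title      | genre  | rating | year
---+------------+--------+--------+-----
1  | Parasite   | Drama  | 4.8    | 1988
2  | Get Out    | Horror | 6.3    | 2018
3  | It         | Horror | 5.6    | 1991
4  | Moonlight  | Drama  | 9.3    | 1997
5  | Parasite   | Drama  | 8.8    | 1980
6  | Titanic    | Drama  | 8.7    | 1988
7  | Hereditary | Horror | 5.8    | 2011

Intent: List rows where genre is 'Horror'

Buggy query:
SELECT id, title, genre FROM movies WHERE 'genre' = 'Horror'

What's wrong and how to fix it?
Bug: 'genre' in single quotes is a string literal, not the column; the comparison is literal-vs-literal and never true

Fix: Remove the quotes around the column name (or use double quotes for an identifier)

Corrected query:
SELECT id, title, genre FROM movies WHERE genre = 'Horror'

Result:
id | title      | genre 
---+------------+-------
2  | Get Out    | Horror
3  | It         | Horror
7  | Hereditary | Horror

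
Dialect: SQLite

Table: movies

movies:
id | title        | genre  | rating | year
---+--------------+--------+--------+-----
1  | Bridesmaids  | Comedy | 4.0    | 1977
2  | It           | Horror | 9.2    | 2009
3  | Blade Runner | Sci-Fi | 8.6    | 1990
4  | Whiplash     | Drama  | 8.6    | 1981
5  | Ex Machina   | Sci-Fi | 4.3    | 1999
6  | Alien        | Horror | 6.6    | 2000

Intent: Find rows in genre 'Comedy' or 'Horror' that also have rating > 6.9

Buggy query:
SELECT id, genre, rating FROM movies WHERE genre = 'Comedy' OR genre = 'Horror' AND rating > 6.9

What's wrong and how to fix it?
Bug: AND binds tighter than OR, so this parses as genre = 'Comedy' OR (genre = 'Horror' AND rating > 6.9)

Fix: Group the OR with parentheses (or use IN), then AND the threshold

Corrected query:
SELECT id, genre, rating FROM movies WHERE (genre = 'Comedy' OR genre = 'Horror') AND rating > 6.9

Result:
id | genre  | rating
---+--------+-------
2  | Horror | 9.2   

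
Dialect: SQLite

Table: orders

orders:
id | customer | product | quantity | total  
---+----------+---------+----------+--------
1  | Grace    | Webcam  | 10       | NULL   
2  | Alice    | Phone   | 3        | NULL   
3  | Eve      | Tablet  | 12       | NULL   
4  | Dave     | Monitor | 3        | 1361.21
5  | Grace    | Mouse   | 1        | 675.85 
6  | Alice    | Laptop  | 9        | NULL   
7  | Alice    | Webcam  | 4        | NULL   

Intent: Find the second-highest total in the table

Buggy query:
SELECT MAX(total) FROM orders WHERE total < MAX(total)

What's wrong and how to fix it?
Bug: The inner MAX is an aggregate inside WHERE, which is not allowed

Fix: Put the inner MAX in a scalar subquery

Corrected query:
SELECT MAX(total) FROM orders WHERE total < (SELECT MAX(total) FROM orders)

Result:
MAX(total)
----------
675.85    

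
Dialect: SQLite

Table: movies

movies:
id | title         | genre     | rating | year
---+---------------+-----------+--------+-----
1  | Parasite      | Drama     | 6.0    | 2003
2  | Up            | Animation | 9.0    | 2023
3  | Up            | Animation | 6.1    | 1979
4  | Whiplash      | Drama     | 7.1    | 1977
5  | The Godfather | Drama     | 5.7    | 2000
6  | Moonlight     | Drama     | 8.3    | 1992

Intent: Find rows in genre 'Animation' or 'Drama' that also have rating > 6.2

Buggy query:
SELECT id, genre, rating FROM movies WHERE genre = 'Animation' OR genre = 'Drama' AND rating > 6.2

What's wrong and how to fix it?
Bug: AND binds tighter than OR, so this parses as genre = 'Animation' OR (genre = 'Drama' AND rating > 6.2)

Fix: Group the OR with parentheses (or use IN), then AND the threshold

Corrected query:
SELECT id, genre, rating FROM movies WHERE (genre = 'Animation' OR genre = 'Drama') AND rating > 6.2

Result:
id | genre     | rating
---+-----------+-------
2  | Animation | 9     
4  | Drama     | 7.1   
6  | Drama     | 8.3   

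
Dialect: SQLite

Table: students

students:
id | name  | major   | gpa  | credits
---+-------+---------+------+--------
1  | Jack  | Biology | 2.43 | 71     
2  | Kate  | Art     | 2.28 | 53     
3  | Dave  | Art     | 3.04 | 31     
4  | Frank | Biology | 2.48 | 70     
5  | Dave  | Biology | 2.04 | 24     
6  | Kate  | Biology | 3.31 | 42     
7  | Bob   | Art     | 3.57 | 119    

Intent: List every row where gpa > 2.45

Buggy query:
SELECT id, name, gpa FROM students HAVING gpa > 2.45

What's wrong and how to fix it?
Bug: HAVING filters the output of aggregation, but this query has no GROUP BY and no aggregate functions, so SQLite rejects it (HAVING clause on a non-aggregate query); the condition here is per row

Fix: Use WHERE for row-level filtering

Corrected query:
SELECT id, name, gpa FROM students WHERE gpa > 2.45

Result:
id | name  | gpa 
---+-------+-----
3  | Dave  | 3.04
4  | Frank | 2.48
6  | Kate  | 3.31
7  | Bob   | 3.57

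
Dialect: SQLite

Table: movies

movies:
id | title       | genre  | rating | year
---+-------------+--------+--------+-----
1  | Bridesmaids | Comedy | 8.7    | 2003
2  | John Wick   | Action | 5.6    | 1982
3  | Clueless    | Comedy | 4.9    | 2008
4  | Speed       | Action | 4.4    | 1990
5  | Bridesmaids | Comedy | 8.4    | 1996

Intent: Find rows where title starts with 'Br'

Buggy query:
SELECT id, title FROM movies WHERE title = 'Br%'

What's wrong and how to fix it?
Bug: Wildcards only work with LIKE; '=' treats '%' as a literal character

Fix: Use LIKE for wildcard pattern matching

Corrected query:
SELECT id, title FROM movies WHERE title LIKE 'Br%'

Result:
id | title      
---+------------
1  | Bridesmaids
5  | Bridesmaids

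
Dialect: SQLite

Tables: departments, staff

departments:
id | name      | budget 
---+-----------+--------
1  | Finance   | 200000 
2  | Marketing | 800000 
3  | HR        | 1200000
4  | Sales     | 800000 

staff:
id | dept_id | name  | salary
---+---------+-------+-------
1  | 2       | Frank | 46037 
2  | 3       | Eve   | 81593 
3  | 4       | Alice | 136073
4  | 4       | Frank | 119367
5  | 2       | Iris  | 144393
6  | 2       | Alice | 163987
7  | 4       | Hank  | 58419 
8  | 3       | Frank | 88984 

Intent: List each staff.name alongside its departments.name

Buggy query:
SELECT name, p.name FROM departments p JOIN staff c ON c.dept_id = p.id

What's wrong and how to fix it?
Bug: Both tables have a 'name' column; the unqualified reference is ambiguous

Fix: Prefix ambiguous columns with the table alias

Corrected query:
SELECT c.name, p.name FROM departments p JOIN staff c ON c.dept_id = p.id

Result:
name  | name     
------+----------
Frank | Marketing
Eve   | HR       
Alice | Sales    
Frank | Sales    
Iris  | Marketing
Alice | Marketing
Hank  | Sales    
Frank | HR       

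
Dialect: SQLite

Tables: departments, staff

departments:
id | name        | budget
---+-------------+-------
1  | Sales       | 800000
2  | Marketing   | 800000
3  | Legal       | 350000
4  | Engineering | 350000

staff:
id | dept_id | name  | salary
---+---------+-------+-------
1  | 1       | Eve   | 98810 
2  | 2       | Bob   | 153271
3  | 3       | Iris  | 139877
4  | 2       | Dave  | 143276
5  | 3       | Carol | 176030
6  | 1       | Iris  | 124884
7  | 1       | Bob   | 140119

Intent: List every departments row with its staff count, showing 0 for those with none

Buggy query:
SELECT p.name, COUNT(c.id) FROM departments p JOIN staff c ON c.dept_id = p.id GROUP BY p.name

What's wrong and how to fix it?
Bug: INNER JOIN drops departments rows that have no matching staff rows

Fix: Switch to LEFT JOIN to retain unmatched parent rows

Corrected query:
SELECT p.name, COUNT(c.id) FROM departments p LEFT JOIN staff c ON c.dept_id = p.id GROUP BY p.name

Result:
name        | COUNT(c.id)
------------+------------
Engineering | 0          
Legal       | 2          
Marketing   | 2          
Sales       | 3          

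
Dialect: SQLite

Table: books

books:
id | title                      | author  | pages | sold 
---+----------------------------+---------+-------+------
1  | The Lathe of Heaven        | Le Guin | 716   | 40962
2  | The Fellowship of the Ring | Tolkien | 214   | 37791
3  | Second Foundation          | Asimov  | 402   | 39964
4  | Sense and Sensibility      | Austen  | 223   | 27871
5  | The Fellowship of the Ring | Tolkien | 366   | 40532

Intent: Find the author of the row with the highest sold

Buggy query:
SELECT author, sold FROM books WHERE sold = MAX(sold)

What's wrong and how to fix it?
Bug: MAX(sold) is an aggregate and cannot be used directly in WHERE

Fix: Wrap MAX in a scalar subquery so WHERE compares against a single value

Corrected query:
SELECT author, sold FROM books WHERE sold = (SELECT MAX(sold) FROM books)

Result:
author  | sold 
--------+------
Le Guin | 40962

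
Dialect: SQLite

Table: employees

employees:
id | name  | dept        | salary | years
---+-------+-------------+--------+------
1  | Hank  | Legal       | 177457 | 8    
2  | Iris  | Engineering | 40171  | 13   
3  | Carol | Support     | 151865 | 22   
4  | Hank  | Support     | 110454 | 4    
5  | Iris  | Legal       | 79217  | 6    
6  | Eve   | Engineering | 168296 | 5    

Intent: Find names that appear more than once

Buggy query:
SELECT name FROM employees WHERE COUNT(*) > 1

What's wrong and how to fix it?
Bug: COUNT(*) is an aggregate and cannot be used in WHERE

Fix: GROUP BY name, then filter groups with HAVING COUNT(*) > 1

Corrected query:
SELECT name FROM employees GROUP BY name HAVING COUNT(*) > 1

Result:
name
----
Hank
Iris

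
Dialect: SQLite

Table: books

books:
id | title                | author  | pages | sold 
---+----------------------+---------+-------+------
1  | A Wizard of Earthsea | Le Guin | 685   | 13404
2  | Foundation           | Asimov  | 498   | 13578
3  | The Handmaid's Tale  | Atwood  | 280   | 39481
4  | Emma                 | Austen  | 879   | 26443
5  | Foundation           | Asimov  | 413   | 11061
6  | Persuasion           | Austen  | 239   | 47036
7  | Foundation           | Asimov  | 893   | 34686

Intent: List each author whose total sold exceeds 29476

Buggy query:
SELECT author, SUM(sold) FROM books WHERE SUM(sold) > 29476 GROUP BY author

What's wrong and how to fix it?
Bug: SUM(sold) is an aggregate, but WHERE filters rows before aggregation

Fix: Move the aggregate condition to a HAVING clause

Corrected query:
SELECT author, SUM(sold) FROM books GROUP BY author HAVING SUM(sold) > 29476

Result:
author | SUM(sold)
-------+----------
Asimov | 59325    
Atwood | 39481    
Austen | 73479    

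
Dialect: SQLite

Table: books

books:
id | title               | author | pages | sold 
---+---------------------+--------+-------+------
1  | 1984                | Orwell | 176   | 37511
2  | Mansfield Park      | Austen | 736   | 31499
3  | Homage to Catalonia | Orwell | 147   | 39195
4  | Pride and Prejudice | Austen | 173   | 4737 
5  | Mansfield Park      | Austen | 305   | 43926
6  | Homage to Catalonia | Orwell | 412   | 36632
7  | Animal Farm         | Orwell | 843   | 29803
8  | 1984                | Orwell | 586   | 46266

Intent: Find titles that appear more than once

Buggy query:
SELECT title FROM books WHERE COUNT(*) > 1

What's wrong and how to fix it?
Bug: COUNT(*) is an aggregate and cannot be used in WHERE

Fix: Group first, then use HAVING for the count condition

Corrected query:
SELECT title FROM books GROUP BY title HAVING COUNT(*) > 1

Result:
title              
-------------------
1984               
Homage to Catalonia
Mansfield Park     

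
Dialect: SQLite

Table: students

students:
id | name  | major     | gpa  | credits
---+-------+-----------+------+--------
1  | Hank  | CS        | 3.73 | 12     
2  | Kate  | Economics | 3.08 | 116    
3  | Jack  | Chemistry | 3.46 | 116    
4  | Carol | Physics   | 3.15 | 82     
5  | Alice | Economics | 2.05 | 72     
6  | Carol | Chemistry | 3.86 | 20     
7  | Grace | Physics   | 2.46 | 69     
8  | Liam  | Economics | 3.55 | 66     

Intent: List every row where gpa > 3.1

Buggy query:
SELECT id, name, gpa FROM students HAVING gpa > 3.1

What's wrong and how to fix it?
Bug: HAVING filters the output of aggregation, but this query has no GROUP BY and no aggregate functions, so SQLite rejects it (HAVING clause on a non-aggregate query); the condition here is per row

Fix: Use WHERE for row-level filtering

Corrected query:
SELECT id, name, gpa FROM students WHERE gpa > 3.1

Result:
id | name  | gpa 
---+-------+-----
1  | Hank  | 3.73
3  | Jack  | 3.46
4  | Carol | 3.15
6  | Carol | 3.86
8  | Liam  | 3.55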